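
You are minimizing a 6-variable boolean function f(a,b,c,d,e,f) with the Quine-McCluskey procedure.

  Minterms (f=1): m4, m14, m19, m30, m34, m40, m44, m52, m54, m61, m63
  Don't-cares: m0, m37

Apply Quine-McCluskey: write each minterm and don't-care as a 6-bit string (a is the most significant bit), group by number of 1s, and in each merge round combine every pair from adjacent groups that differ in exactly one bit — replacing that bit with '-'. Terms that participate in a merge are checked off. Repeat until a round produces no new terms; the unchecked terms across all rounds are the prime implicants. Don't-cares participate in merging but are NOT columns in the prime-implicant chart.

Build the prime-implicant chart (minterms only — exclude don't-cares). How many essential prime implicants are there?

7

[col 0] 000000*, 000100*, 001110*, 010011, 011110*, 100010, 100101, 101000*, 101100*, 110100*, 110110*, 111101*, 111111*
[col 1] 0-1110, 000-00, 101-00, 1101-0, 1111-1
Prime implicants: 0-1110, 000-00, 010011, 100010, 100101, 101-00, 1101-0, 1111-1
PI chart (minterm → PIs covering it):
  4 | 000-00  (sole → essential)
  14 | 0-1110  (sole → essential)
  19 | 010011  (sole → essential)
  30 | 0-1110  (sole → essential)
  34 | 100010  (sole → essential)
  40 | 101-00  (sole → essential)
  44 | 101-00  (sole → essential)
  52 | 1101-0  (sole → essential)
  54 | 1101-0  (sole → essential)
  61 | 1111-1  (sole → essential)
  63 | 1111-1  (sole → essential)
Essential prime implicants: 0-1110, 000-00, 010011, 100010, 101-00, 1101-0, 1111-1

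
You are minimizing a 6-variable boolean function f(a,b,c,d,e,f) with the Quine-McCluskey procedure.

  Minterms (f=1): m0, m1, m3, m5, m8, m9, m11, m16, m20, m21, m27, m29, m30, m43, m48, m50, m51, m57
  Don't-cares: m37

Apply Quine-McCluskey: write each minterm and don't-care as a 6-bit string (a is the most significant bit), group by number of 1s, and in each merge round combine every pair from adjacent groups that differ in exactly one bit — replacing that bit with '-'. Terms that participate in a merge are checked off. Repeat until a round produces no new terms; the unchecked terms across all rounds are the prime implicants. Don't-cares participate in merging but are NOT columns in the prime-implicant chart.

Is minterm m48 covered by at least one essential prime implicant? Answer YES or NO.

size-2^0 implicants → 000000(✓)  000001(✓)  000011(✓)  000101(✓)  001000(✓)  001001(✓)  001011(✓)  010000(✓)  010100(✓)  010101(✓)  011011(✓)  011101(✓)  011110  100101(✓)  101011(✓)  110000(✓)  110010(✓)  110011(✓)  111001
size-2^1 implicants → -00101  -01011  -10000  0-0000  0-0101  0-1011  00-000(✓)  00-001(✓)  00-011(✓)  000-01  0000-1(✓)  00000-(✓)  0010-1(✓)  00100-(✓)  01-101  010-00  01010-  1100-0  11001-
size-2^2 implicants → 00-0-1  00-00-
Unchecked terms (primes): -00101, -01011, -10000, 0-0000, 0-0101, 0-1011, 00-0-1, 00-00-, 000-01, 01-101, 010-00, 01010-, 011110, 1100-0, 11001-, 111001
Minterm coverage:
  m0 ⊆ 0-0000,00-00-
  m1 ⊆ 00-0-1,00-00-,000-01
  m3 ⊆ 00-0-1 [E]
  m5 ⊆ -00101,0-0101,000-01
  m8 ⊆ 00-00- [E]
  m9 ⊆ 00-0-1,00-00-
  m11 ⊆ -01011,0-1011,00-0-1
  m16 ⊆ -10000,0-0000,010-00
  m20 ⊆ 010-00,01010-
  m21 ⊆ 0-0101,01-101,01010-
  m27 ⊆ 0-1011 [E]
  m29 ⊆ 01-101 [E]
  m30 ⊆ 011110 [E]
  m43 ⊆ -01011 [E]
  m48 ⊆ -10000,1100-0
  m50 ⊆ 1100-0,11001-
  m51 ⊆ 11001- [E]
  m57 ⊆ 111001 [E]
E = {-01011, 0-1011, 00-0-1, 00-00-, 01-101, 011110, 11001-, 111001}

NO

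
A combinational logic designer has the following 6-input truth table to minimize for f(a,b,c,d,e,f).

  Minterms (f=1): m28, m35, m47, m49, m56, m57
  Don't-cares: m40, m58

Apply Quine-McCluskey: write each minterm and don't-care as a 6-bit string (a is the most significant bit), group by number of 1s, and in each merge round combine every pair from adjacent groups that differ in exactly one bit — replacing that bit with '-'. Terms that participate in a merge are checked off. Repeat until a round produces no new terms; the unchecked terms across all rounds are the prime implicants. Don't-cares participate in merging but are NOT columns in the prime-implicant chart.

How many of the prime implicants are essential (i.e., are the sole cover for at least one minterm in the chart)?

4

[col 0] 011100, 100011, 101000*, 101111, 110001*, 111000*, 111001*, 111010*
[col 1] 1-1000, 11-001, 1110-0, 11100-
Prime implicants: 011100, 1-1000, 100011, 101111, 11-001, 1110-0, 11100-
PI chart (minterm → PIs covering it):
  28 | 011100  (sole → essential)
  35 | 100011  (sole → essential)
  47 | 101111  (sole → essential)
  49 | 11-001  (sole → essential)
  56 | 1-1000,1110-0,11100-
  57 | 11-001,11100-
Essential prime implicants: 011100, 100011, 101111, 11-001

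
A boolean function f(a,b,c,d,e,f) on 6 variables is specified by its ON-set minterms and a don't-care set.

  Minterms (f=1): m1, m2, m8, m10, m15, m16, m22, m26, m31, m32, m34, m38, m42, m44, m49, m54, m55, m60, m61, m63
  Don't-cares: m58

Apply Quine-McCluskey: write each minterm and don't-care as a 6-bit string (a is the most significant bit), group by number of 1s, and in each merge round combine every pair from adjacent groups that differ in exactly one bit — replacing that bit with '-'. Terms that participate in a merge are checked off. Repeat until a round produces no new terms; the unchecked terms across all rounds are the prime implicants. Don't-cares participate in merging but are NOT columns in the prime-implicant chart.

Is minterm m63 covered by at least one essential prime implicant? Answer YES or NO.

NO

[col 0] 000001, 000010*, 001000*, 001010*, 001111*, 010000, 010110*, 011010*, 011111*, 100000*, 100010*, 100110*, 101010*, 101100*, 110001, 110110*, 110111*, 111010*, 111100*, 111101*, 111111*
[col 1] -00010*, -01010*, -10110, -11010*, -11111, 0-1010*, 0-1111, 00-010*, 0010-0, 1-0110, 1-1010*, 1-1100, 10-010*, 100-10, 1000-0, 11-111, 11011-, 1111-1, 11110-
[col 2] --1010, -0-010
Prime implicants: --1010, -0-010, -10110, -11111, 0-1111, 000001, 0010-0, 010000, 1-0110, 1-1100, 100-10, 1000-0, 11-111, 110001, 11011-, 1111-1, 11110-
PI chart (minterm → PIs covering it):
  1 | 000001  (sole → essential)
  2 | -0-010  (sole → essential)
  8 | 0010-0  (sole → essential)
  10 | --1010,-0-010,0010-0
  15 | 0-1111  (sole → essential)
  16 | 010000  (sole → essential)
  22 | -10110  (sole → essential)
  26 | --1010  (sole → essential)
  31 | -11111,0-1111
  32 | 1000-0  (sole → essential)
  34 | -0-010,100-10,1000-0
  38 | 1-0110,100-10
  42 | --1010,-0-010
  44 | 1-1100  (sole → essential)
  49 | 110001  (sole → essential)
  54 | -10110,1-0110,11011-
  55 | 11-111,11011-
  60 | 1-1100,11110-
  61 | 1111-1,11110-
  63 | -11111,11-111,1111-1
Essential prime implicants: --1010, -0-010, -10110, 0-1111, 000001, 0010-0, 010000, 1-1100, 1000-0, 110001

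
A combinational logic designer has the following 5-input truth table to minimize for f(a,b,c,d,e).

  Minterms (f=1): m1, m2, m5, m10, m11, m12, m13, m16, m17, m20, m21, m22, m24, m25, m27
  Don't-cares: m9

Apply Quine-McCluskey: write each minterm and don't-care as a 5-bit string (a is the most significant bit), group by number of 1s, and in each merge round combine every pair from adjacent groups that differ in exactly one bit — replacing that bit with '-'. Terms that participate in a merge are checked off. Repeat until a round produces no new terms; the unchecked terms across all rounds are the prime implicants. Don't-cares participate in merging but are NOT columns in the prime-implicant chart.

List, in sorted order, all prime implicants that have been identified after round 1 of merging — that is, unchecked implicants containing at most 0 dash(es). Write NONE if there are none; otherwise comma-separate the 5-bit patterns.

NONE

Round 0: 00001✓ 00010✓ 00101✓ 01001✓ 01010✓ 01011✓ 01100✓ 01101✓ 10000✓ 10001✓ 10100✓ 10101✓ 10110✓ 11000✓ 11001✓ 11011✓
Round 1: -0001✓ -0101✓ -1001✓ -1011✓ 0-001✓ 0-010 0-101✓ 00-01✓ 01-01✓ 010-1✓ 0101- 0110- 1-000✓ 1-001✓ 10-00✓ 10-01✓ 1000-✓ 101-0 1010-✓ 110-1✓ 1100-✓
Round 2: --001 -0-01 -10-1 0--01 1-00- 10-0-
PIs = {--001, -0-01, -10-1, 0--01, 0-010, 0101-, 0110-, 1-00-, 10-0-, 101-0}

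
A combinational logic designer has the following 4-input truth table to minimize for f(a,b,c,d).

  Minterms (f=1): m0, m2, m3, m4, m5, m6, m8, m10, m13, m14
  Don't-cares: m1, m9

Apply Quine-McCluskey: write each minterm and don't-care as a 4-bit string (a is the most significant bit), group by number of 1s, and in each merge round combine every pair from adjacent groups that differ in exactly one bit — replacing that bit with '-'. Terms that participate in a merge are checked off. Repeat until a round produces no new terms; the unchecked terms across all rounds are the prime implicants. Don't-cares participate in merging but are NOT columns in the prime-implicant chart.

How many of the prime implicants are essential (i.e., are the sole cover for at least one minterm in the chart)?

3

size-2^0 implicants → 0000(✓)  0001(✓)  0010(✓)  0011(✓)  0100(✓)  0101(✓)  0110(✓)  1000(✓)  1001(✓)  1010(✓)  1101(✓)  1110(✓)
size-2^1 implicants → -000(✓)  -001(✓)  -010(✓)  -101(✓)  -110(✓)  0-00(✓)  0-01(✓)  0-10(✓)  00-0(✓)  00-1(✓)  000-(✓)  001-(✓)  01-0(✓)  010-(✓)  1-01(✓)  1-10(✓)  10-0(✓)  100-(✓)
size-2^2 implicants → --01  --10  -0-0  -00-  0--0  0-0-  00--
Unchecked terms (primes): --01, --10, -0-0, -00-, 0--0, 0-0-, 00--
Minterm coverage:
  m0 ⊆ -0-0,-00-,0--0,0-0-,00--
  m2 ⊆ --10,-0-0,0--0,00--
  m3 ⊆ 00-- [E]
  m4 ⊆ 0--0,0-0-
  m5 ⊆ --01,0-0-
  m6 ⊆ --10,0--0
  m8 ⊆ -0-0,-00-
  m10 ⊆ --10,-0-0
  m13 ⊆ --01 [E]
  m14 ⊆ --10 [E]
E = {--01, --10, 00--}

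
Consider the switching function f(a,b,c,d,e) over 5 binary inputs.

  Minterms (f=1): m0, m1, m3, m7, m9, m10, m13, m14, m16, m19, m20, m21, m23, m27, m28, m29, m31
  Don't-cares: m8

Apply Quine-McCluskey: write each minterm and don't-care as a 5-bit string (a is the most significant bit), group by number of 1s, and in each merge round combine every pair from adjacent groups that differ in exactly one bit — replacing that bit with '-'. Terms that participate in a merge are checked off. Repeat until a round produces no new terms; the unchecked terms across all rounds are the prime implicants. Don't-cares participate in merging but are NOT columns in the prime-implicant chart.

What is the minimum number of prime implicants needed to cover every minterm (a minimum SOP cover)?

Round 0: 00000✓ 00001✓ 00011✓ 00111✓ 01000✓ 01001✓ 01010✓ 01101✓ 01110✓ 10000✓ 10011✓ 10100✓ 10101✓ 10111✓ 11011✓ 11100✓ 11101✓ 11111✓
Round 1: -0000 -0011✓ -0111✓ -1101 0-000✓ 0-001✓ 00-11✓ 000-1 0000-✓ 01-01 01-10 010-0 0100-✓ 1-011✓ 1-100✓ 1-101✓ 1-111✓ 10-00 10-11✓ 101-1✓ 1010-✓ 11-11✓ 111-1✓ 1110-✓
Round 2: -0-11 0-00- 1--11 1-1-1 1-10-
PIs = {-0-11, -0000, -1101, 0-00-, 000-1, 01-01, 01-10, 010-0, 1--11, 1-1-1, 1-10-, 10-00}
Coverage chart:
  m0: -0000,0-00-
  m1: 0-00-,000-1
  m3: -0-11,000-1
  m7: -0-11 ←essential
  m9: 0-00-,01-01
  m10: 01-10,010-0
  m13: -1101,01-01
  m14: 01-10 ←essential
  m16: -0000,10-00
  m19: -0-11,1--11
  m20: 1-10-,10-00
  m21: 1-1-1,1-10-
  m23: -0-11,1--11,1-1-1
  m27: 1--11 ←essential
  m28: 1-10- ←essential
  m29: -1101,1-1-1,1-10-
  m31: 1--11,1-1-1
Essential: -0-11, 01-10, 1--11, 1-10-
Petrick residual → -0000, -1101, 0-00-
Min cover (7 terms): b'de + b'c'd'e' + bcd'e + a'c'd' + a'bde' + ade + acd'

7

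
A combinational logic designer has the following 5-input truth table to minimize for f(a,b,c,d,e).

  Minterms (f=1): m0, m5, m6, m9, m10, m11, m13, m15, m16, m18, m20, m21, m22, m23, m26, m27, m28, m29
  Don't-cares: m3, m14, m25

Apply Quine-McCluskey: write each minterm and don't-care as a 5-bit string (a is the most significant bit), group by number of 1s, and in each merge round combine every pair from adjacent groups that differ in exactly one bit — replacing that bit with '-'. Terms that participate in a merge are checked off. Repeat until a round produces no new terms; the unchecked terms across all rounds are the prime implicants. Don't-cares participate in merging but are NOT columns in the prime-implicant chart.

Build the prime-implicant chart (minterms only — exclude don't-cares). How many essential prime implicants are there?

4

[col 0] 00000*, 00011*, 00101*, 00110*, 01001*, 01010*, 01011*, 01101*, 01110*, 01111*, 10000*, 10010*, 10100*, 10101*, 10110*, 10111*, 11001*, 11010*, 11011*, 11100*, 11101*
[col 1] -0000, -0101*, -0110, -1001*, -1010*, -1011*, -1101*, 0-011, 0-101*, 0-110, 01-01*, 01-10*, 01-11*, 010-1*, 0101-*, 011-1*, 0111-*, 1-010, 1-100*, 1-101*, 10-00*, 10-10*, 100-0*, 101-0*, 101-1*, 1010-*, 1011-*, 11-01*, 110-1*, 1101-*, 1110-*
[col 2] --101, -1-01, -10-1, -101-, 01--1, 01-1-, 1-10-, 10--0, 101--
Prime implicants: --101, -0000, -0110, -1-01, -10-1, -101-, 0-011, 0-110, 01--1, 01-1-, 1-010, 1-10-, 10--0, 101--
PI chart (minterm → PIs covering it):
  0 | -0000  (sole → essential)
  5 | --101  (sole → essential)
  6 | -0110,0-110
  9 | -1-01,-10-1,01--1
  10 | -101-,01-1-
  11 | -10-1,-101-,0-011,01--1,01-1-
  13 | --101,-1-01,01--1
  15 | 01--1,01-1-
  16 | -0000,10--0
  18 | 1-010,10--0
  20 | 1-10-,10--0,101--
  21 | --101,1-10-,101--
  22 | -0110,10--0,101--
  23 | 101--  (sole → essential)
  26 | -101-,1-010
  27 | -10-1,-101-
  28 | 1-10-  (sole → essential)
  29 | --101,-1-01,1-10-
Essential prime implicants: --101, -0000, 1-10-, 101--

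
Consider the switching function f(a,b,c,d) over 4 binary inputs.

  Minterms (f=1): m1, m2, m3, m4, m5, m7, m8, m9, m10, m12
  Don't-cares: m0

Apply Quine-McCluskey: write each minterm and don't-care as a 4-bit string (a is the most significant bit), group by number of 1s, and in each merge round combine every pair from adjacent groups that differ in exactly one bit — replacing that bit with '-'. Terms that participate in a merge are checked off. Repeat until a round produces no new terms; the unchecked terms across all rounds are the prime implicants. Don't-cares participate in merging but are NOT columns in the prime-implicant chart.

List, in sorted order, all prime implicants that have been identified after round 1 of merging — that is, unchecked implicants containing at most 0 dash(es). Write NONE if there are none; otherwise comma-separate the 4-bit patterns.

[col 0] 0000*, 0001*, 0010*, 0011*, 0100*, 0101*, 0111*, 1000*, 1001*, 1010*, 1100*
[col 1] -000*, -001*, -010*, -100*, 0-00*, 0-01*, 0-11*, 00-0*, 00-1*, 000-*, 001-*, 01-1*, 010-*, 1-00*, 10-0*, 100-*
[col 2] --00, -0-0, -00-, 0--1, 0-0-, 00--
Prime implicants: --00, -0-0, -00-, 0--1, 0-0-, 00--

NONE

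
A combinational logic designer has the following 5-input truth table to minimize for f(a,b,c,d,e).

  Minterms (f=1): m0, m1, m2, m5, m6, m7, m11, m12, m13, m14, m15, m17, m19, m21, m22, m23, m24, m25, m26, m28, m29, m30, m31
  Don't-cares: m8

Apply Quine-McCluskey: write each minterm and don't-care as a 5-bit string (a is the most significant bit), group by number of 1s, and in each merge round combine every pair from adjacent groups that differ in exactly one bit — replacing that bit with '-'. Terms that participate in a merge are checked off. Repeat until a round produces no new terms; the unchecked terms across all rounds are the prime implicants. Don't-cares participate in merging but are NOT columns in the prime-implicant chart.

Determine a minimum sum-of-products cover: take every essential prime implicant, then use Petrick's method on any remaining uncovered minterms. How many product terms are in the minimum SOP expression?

8

size-2^0 implicants → 00000(✓)  00001(✓)  00010(✓)  00101(✓)  00110(✓)  00111(✓)  01000(✓)  01011(✓)  01100(✓)  01101(✓)  01110(✓)  01111(✓)  10001(✓)  10011(✓)  10101(✓)  10110(✓)  10111(✓)  11000(✓)  11001(✓)  11010(✓)  11100(✓)  11101(✓)  11110(✓)  11111(✓)
size-2^1 implicants → -0001(✓)  -0101(✓)  -0110(✓)  -0111(✓)  -1000(✓)  -1100(✓)  -1101(✓)  -1110(✓)  -1111(✓)  0-000  0-101(✓)  0-110(✓)  0-111(✓)  00-01(✓)  00-10  000-0  0000-  001-1(✓)  0011-(✓)  01-00(✓)  01-11  011-0(✓)  011-1(✓)  0110-(✓)  0111-(✓)  1-001(✓)  1-101(✓)  1-110(✓)  1-111(✓)  10-01(✓)  10-11(✓)  100-1(✓)  101-1(✓)  1011-(✓)  11-00(✓)  11-01(✓)  11-10(✓)  110-0(✓)  1100-(✓)  111-0(✓)  111-1(✓)  1110-(✓)  1111-(✓)
size-2^2 implicants → --101(✓)  --110(✓)  --111(✓)  -0-01  -01-1(✓)  -011-(✓)  -1-00  -11-0(✓)  -11-1(✓)  -110-(✓)  -111-(✓)  0-1-1(✓)  0-11-(✓)  011--(✓)  1--01  1-1-1(✓)  1-11-(✓)  10--1  11--0  11-0-  111--(✓)
size-2^3 implicants → --1-1  --11-  -11--
Unchecked terms (primes): --1-1, --11-, -0-01, -1-00, -11--, 0-000, 00-10, 000-0, 0000-, 01-11, 1--01, 10--1, 11--0, 11-0-
Minterm coverage:
  m0 ⊆ 0-000,000-0,0000-
  m1 ⊆ -0-01,0000-
  m2 ⊆ 00-10,000-0
  m5 ⊆ --1-1,-0-01
  m6 ⊆ --11-,00-10
  m7 ⊆ --1-1,--11-
  m11 ⊆ 01-11 [E]
  m12 ⊆ -1-00,-11--
  m13 ⊆ --1-1,-11--
  m14 ⊆ --11-,-11--
  m15 ⊆ --1-1,--11-,-11--,01-11
  m17 ⊆ -0-01,1--01,10--1
  m19 ⊆ 10--1 [E]
  m21 ⊆ --1-1,-0-01,1--01,10--1
  m22 ⊆ --11- [E]
  m23 ⊆ --1-1,--11-,10--1
  m24 ⊆ -1-00,11--0,11-0-
  m25 ⊆ 1--01,11-0-
  m26 ⊆ 11--0 [E]
  m28 ⊆ -1-00,-11--,11--0,11-0-
  m29 ⊆ --1-1,-11--,1--01,11-0-
  m30 ⊆ --11-,-11--,11--0
  m31 ⊆ --1-1,--11-,-11--
E = {--11-, 01-11, 10--1, 11--0}
Petrick residual → -0-01, -11--, 000-0, 1--01
Cover = cd + b'd'e + bc + a'b'c'e' + a'bde + ad'e + ab'e + abe'  |cover|=8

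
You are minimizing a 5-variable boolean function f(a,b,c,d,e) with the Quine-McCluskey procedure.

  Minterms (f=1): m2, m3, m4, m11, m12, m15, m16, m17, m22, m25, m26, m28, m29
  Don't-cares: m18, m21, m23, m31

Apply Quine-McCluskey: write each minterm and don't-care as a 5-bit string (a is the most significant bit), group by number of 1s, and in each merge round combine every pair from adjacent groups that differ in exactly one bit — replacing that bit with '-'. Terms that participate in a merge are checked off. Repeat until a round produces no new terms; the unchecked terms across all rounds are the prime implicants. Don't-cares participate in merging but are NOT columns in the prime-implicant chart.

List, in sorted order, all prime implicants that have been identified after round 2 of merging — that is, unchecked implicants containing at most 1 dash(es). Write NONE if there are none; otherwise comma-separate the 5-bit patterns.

-0010, -1100, -1111, 0-011, 0-100, 0001-, 01-11, 1-010, 10-10, 100-0, 1000-, 1011-, 1110-

size-2^0 implicants → 00010(✓)  00011(✓)  00100(✓)  01011(✓)  01100(✓)  01111(✓)  10000(✓)  10001(✓)  10010(✓)  10101(✓)  10110(✓)  10111(✓)  11001(✓)  11010(✓)  11100(✓)  11101(✓)  11111(✓)
size-2^1 implicants → -0010  -1100  -1111  0-011  0-100  0001-  01-11  1-001(✓)  1-010  1-101(✓)  1-111(✓)  10-01(✓)  10-10  100-0  1000-  101-1(✓)  1011-  11-01(✓)  111-1(✓)  1110-
size-2^2 implicants → 1--01  1-1-1
Unchecked terms (primes): -0010, -1100, -1111, 0-011, 0-100, 0001-, 01-11, 1--01, 1-010, 1-1-1, 10-10, 100-0, 1000-, 1011-, 1110-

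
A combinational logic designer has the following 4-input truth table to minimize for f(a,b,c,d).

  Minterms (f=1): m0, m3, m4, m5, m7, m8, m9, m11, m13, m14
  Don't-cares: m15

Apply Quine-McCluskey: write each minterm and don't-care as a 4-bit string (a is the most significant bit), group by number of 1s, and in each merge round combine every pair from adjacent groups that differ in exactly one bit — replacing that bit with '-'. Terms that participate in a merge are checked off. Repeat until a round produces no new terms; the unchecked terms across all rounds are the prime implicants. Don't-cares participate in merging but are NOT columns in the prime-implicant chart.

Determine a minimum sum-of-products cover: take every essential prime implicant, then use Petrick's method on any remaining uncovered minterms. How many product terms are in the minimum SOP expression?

5

Round 0: 0000✓ 0011✓ 0100✓ 0101✓ 0111✓ 1000✓ 1001✓ 1011✓ 1101✓ 1110✓ 1111✓
Round 1: -000 -011✓ -101✓ -111✓ 0-00 0-11✓ 01-1✓ 010- 1-01✓ 1-11✓ 10-1✓ 100- 11-1✓ 111-
Round 2: --11 -1-1 1--1
PIs = {--11, -000, -1-1, 0-00, 010-, 1--1, 100-, 111-}
Coverage chart:
  m0: -000,0-00
  m3: --11 ←essential
  m4: 0-00,010-
  m5: -1-1,010-
  m7: --11,-1-1
  m8: -000,100-
  m9: 1--1,100-
  m11: --11,1--1
  m13: -1-1,1--1
  m14: 111- ←essential
Essential: --11, 111-
Petrick residual → -000, 010-, 1--1
Min cover (5 terms): cd + b'c'd' + a'bc' + ad + abc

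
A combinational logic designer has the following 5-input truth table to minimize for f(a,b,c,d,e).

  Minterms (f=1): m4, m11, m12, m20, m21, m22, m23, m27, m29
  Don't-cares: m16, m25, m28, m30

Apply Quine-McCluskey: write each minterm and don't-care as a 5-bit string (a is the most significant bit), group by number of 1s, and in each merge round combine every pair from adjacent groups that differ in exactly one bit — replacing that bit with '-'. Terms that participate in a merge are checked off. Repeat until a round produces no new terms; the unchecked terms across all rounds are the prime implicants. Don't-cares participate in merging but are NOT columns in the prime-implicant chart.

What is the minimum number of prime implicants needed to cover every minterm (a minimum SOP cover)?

4

[col 0] 00100*, 01011*, 01100*, 10000*, 10100*, 10101*, 10110*, 10111*, 11001*, 11011*, 11100*, 11101*, 11110*
[col 1] -0100*, -1011, -1100*, 0-100*, 1-100*, 1-101*, 1-110*, 10-00, 101-0*, 101-1*, 1010-*, 1011-*, 11-01, 110-1, 111-0*, 1110-*
[col 2] --100, 1-1-0, 1-10-, 101--
Prime implicants: --100, -1011, 1-1-0, 1-10-, 10-00, 101--, 11-01, 110-1
PI chart (minterm → PIs covering it):
  4 | --100  (sole → essential)
  11 | -1011  (sole → essential)
  12 | --100  (sole → essential)
  20 | --100,1-1-0,1-10-,10-00,101--
  21 | 1-10-,101--
  22 | 1-1-0,101--
  23 | 101--  (sole → essential)
  27 | -1011,110-1
  29 | 1-10-,11-01
Essential prime implicants: --100, -1011, 101--
Petrick residual → 1-10-
Minimum SOP uses 4 PIs: cd'e' + bc'de + acd' + ab'c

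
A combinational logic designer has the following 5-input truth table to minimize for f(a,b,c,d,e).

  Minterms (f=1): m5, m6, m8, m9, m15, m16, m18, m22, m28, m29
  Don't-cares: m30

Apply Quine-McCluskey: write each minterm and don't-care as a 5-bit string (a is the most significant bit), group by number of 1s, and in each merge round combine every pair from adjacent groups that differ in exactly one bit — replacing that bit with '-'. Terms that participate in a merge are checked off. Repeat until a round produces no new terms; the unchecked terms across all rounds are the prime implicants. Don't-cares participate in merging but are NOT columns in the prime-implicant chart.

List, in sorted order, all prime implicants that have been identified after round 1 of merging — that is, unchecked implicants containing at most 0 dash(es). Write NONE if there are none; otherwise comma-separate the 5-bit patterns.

00101, 01111

[col 0] 00101, 00110*, 01000*, 01001*, 01111, 10000*, 10010*, 10110*, 11100*, 11101*, 11110*
[col 1] -0110, 0100-, 1-110, 10-10, 100-0, 111-0, 1110-
Prime implicants: -0110, 00101, 0100-, 01111, 1-110, 10-10, 100-0, 111-0, 1110-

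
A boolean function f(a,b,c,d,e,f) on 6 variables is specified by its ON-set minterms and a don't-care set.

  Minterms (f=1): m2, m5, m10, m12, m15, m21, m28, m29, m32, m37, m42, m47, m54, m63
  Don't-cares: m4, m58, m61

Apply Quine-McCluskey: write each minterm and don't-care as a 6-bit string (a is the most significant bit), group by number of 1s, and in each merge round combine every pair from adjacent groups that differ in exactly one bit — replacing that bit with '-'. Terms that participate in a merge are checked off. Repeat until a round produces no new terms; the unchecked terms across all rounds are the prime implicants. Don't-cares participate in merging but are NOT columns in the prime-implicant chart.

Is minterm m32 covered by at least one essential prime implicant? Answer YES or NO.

[col 0] 000010*, 000100*, 000101*, 001010*, 001100*, 001111*, 010101*, 011100*, 011101*, 100000, 100101*, 101010*, 101111*, 110110, 111010*, 111101*, 111111*
[col 1] -00101, -01010, -01111, -11101, 0-0101, 0-1100, 00-010, 00-100, 00010-, 01-101, 01110-, 1-1010, 1-1111, 1111-1
Prime implicants: -00101, -01010, -01111, -11101, 0-0101, 0-1100, 00-010, 00-100, 00010-, 01-101, 01110-, 1-1010, 1-1111, 100000, 110110, 1111-1
PI chart (minterm → PIs covering it):
  2 | 00-010  (sole → essential)
  5 | -00101,0-0101,00010-
  10 | -01010,00-010
  12 | 0-1100,00-100
  15 | -01111  (sole → essential)
  21 | 0-0101,01-101
  28 | 0-1100,01110-
  29 | -11101,01-101,01110-
  32 | 100000  (sole → essential)
  37 | -00101  (sole → essential)
  42 | -01010,1-1010
  47 | -01111,1-1111
  54 | 110110  (sole → essential)
  63 | 1-1111,1111-1
Essential prime implicants: -00101, -01111, 00-010, 100000, 110110

YES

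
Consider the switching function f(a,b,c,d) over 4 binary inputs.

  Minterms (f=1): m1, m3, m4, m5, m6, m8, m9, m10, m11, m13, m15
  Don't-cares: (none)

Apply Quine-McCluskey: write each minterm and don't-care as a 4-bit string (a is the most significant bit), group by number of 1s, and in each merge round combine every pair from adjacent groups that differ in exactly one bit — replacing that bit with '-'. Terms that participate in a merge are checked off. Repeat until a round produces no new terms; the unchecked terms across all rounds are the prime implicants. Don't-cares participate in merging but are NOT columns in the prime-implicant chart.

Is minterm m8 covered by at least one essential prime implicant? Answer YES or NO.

size-2^0 implicants → 0001(✓)  0011(✓)  0100(✓)  0101(✓)  0110(✓)  1000(✓)  1001(✓)  1010(✓)  1011(✓)  1101(✓)  1111(✓)
size-2^1 implicants → -001(✓)  -011(✓)  -101(✓)  0-01(✓)  00-1(✓)  01-0  010-  1-01(✓)  1-11(✓)  10-0(✓)  10-1(✓)  100-(✓)  101-(✓)  11-1(✓)
size-2^2 implicants → --01  -0-1  1--1  10--
Unchecked terms (primes): --01, -0-1, 01-0, 010-, 1--1, 10--
Minterm coverage:
  m1 ⊆ --01,-0-1
  m3 ⊆ -0-1 [E]
  m4 ⊆ 01-0,010-
  m5 ⊆ --01,010-
  m6 ⊆ 01-0 [E]
  m8 ⊆ 10-- [E]
  m9 ⊆ --01,-0-1,1--1,10--
  m10 ⊆ 10-- [E]
  m11 ⊆ -0-1,1--1,10--
  m13 ⊆ --01,1--1
  m15 ⊆ 1--1 [E]
E = {-0-1, 01-0, 1--1, 10--}

YES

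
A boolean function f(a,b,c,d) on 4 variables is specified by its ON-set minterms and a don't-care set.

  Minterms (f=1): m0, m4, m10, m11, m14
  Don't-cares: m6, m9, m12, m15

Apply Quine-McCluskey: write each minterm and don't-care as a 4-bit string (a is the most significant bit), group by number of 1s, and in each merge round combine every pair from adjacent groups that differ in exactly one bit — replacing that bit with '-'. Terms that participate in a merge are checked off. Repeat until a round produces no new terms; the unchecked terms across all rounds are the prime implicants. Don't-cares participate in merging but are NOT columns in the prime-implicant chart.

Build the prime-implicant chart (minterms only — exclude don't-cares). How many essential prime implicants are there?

[col 0] 0000*, 0100*, 0110*, 1001*, 1010*, 1011*, 1100*, 1110*, 1111*
[col 1] -100*, -110*, 0-00, 01-0*, 1-10*, 1-11*, 10-1, 101-*, 11-0*, 111-*
[col 2] -1-0, 1-1-
Prime implicants: -1-0, 0-00, 1-1-, 10-1
PI chart (minterm → PIs covering it):
  0 | 0-00  (sole → essential)
  4 | -1-0,0-00
  10 | 1-1-  (sole → essential)
  11 | 1-1-,10-1
  14 | -1-0,1-1-
Essential prime implicants: 0-00, 1-1-

2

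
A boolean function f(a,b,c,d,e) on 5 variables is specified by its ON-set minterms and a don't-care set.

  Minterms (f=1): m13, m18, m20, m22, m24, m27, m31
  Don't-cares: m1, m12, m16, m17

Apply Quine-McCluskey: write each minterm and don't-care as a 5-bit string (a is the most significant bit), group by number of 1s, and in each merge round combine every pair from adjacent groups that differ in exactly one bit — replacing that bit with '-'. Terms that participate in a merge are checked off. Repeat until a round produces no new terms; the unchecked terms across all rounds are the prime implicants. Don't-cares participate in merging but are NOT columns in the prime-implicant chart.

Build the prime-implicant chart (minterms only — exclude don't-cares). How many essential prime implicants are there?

[col 0] 00001*, 01100*, 01101*, 10000*, 10001*, 10010*, 10100*, 10110*, 11000*, 11011*, 11111*
[col 1] -0001, 0110-, 1-000, 10-00*, 10-10*, 100-0*, 1000-, 101-0*, 11-11
[col 2] 10--0
Prime implicants: -0001, 0110-, 1-000, 10--0, 1000-, 11-11
PI chart (minterm → PIs covering it):
  13 | 0110-  (sole → essential)
  18 | 10--0  (sole → essential)
  20 | 10--0  (sole → essential)
  22 | 10--0  (sole → essential)
  24 | 1-000  (sole → essential)
  27 | 11-11  (sole → essential)
  31 | 11-11  (sole → essential)
Essential prime implicants: 0110-, 1-000, 10--0, 11-11

4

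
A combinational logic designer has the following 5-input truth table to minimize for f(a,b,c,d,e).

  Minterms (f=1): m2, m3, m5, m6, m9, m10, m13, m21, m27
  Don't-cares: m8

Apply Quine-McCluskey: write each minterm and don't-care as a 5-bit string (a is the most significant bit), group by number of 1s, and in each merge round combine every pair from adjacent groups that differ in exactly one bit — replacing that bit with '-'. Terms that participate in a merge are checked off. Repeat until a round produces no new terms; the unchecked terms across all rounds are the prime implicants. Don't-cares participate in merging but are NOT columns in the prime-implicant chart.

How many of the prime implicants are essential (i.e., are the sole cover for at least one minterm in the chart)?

4

Round 0: 00010✓ 00011✓ 00101✓ 00110✓ 01000✓ 01001✓ 01010✓ 01101✓ 10101✓ 11011
Round 1: -0101 0-010 0-101 00-10 0001- 01-01 010-0 0100-
PIs = {-0101, 0-010, 0-101, 00-10, 0001-, 01-01, 010-0, 0100-, 11011}
Coverage chart:
  m2: 0-010,00-10,0001-
  m3: 0001- ←essential
  m5: -0101,0-101
  m6: 00-10 ←essential
  m9: 01-01,0100-
  m10: 0-010,010-0
  m13: 0-101,01-01
  m21: -0101 ←essential
  m27: 11011 ←essential
Essential: -0101, 00-10, 0001-, 11011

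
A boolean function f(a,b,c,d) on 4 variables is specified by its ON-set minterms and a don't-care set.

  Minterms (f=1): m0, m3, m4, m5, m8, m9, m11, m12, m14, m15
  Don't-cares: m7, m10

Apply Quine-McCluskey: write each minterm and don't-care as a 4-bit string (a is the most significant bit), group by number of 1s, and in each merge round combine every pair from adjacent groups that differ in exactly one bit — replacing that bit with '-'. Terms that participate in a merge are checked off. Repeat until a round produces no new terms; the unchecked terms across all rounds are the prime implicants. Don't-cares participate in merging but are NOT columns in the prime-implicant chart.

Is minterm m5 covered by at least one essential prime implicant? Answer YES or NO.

NO

[col 0] 0000*, 0011*, 0100*, 0101*, 0111*, 1000*, 1001*, 1010*, 1011*, 1100*, 1110*, 1111*
[col 1] -000*, -011*, -100*, -111*, 0-00*, 0-11*, 01-1, 010-, 1-00*, 1-10*, 1-11*, 10-0*, 10-1*, 100-*, 101-*, 11-0*, 111-*
[col 2] --00, --11, 1--0, 1-1-, 10--
Prime implicants: --00, --11, 01-1, 010-, 1--0, 1-1-, 10--
PI chart (minterm → PIs covering it):
  0 | --00  (sole → essential)
  3 | --11  (sole → essential)
  4 | --00,010-
  5 | 01-1,010-
  8 | --00,1--0,10--
  9 | 10--  (sole → essential)
  11 | --11,1-1-,10--
  12 | --00,1--0
  14 | 1--0,1-1-
  15 | --11,1-1-
Essential prime implicants: --00, --11, 10--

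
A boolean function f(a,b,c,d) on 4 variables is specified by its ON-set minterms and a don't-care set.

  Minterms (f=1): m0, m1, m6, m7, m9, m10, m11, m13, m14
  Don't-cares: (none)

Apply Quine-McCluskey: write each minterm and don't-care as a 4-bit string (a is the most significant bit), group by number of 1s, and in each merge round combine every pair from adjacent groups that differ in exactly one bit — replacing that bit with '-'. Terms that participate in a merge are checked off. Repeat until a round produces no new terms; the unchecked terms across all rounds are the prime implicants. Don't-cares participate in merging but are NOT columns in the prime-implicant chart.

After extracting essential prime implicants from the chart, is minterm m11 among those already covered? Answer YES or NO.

Round 0: 0000✓ 0001✓ 0110✓ 0111✓ 1001✓ 1010✓ 1011✓ 1101✓ 1110✓
Round 1: -001 -110 000- 011- 1-01 1-10 10-1 101-
PIs = {-001, -110, 000-, 011-, 1-01, 1-10, 10-1, 101-}
Coverage chart:
  m0: 000- ←essential
  m1: -001,000-
  m6: -110,011-
  m7: 011- ←essential
  m9: -001,1-01,10-1
  m10: 1-10,101-
  m11: 10-1,101-
  m13: 1-01 ←essential
  m14: -110,1-10
Essential: 000-, 011-, 1-01

NO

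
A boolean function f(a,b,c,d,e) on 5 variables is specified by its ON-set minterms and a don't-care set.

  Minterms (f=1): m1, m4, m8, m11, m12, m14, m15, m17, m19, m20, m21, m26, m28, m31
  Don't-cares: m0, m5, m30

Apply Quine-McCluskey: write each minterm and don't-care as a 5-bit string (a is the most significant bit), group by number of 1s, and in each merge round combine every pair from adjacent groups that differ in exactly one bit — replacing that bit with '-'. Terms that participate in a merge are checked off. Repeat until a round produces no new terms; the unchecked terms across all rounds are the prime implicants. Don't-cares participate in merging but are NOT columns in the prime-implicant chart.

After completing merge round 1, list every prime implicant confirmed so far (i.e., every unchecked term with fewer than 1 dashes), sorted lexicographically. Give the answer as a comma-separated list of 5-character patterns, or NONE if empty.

[col 0] 00000*, 00001*, 00100*, 00101*, 01000*, 01011*, 01100*, 01110*, 01111*, 10001*, 10011*, 10100*, 10101*, 11010*, 11100*, 11110*, 11111*
[col 1] -0001*, -0100*, -0101*, -1100*, -1110*, -1111*, 0-000*, 0-100*, 00-00*, 00-01*, 0000-*, 0010-*, 01-00*, 01-11, 011-0*, 0111-*, 1-100*, 10-01*, 100-1, 1010-*, 11-10, 111-0*, 1111-*
[col 2] --100, -0-01, -010-, -11-0, -111-, 0--00, 00-0-
Prime implicants: --100, -0-01, -010-, -11-0, -111-, 0--00, 00-0-, 01-11, 100-1, 11-10

NONE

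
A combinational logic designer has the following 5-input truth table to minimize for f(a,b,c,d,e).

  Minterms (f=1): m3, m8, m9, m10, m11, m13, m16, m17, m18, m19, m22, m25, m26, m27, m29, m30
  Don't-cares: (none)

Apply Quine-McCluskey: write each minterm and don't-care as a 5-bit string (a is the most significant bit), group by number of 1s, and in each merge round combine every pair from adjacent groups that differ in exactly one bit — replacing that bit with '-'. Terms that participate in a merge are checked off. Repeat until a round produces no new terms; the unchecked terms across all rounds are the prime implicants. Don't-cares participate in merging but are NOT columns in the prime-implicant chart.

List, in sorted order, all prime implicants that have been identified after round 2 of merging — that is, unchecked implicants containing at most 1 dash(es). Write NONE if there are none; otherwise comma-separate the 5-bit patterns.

Round 0: 00011✓ 01000✓ 01001✓ 01010✓ 01011✓ 01101✓ 10000✓ 10001✓ 10010✓ 10011✓ 10110✓ 11001✓ 11010✓ 11011✓ 11101✓ 11110✓
Round 1: -0011✓ -1001✓ -1010✓ -1011✓ -1101✓ 0-011✓ 01-01✓ 010-0✓ 010-1✓ 0100-✓ 0101-✓ 1-001✓ 1-010✓ 1-011✓ 1-110✓ 10-10✓ 100-0✓ 100-1✓ 1000-✓ 1001-✓ 11-01✓ 11-10✓ 110-1✓ 1101-✓
Round 2: --011 -1-01 -10-1 -101- 010-- 1--10 1-0-1 1-01- 100--
PIs = {--011, -1-01, -10-1, -101-, 010--, 1--10, 1-0-1, 1-01-, 100--}

NONE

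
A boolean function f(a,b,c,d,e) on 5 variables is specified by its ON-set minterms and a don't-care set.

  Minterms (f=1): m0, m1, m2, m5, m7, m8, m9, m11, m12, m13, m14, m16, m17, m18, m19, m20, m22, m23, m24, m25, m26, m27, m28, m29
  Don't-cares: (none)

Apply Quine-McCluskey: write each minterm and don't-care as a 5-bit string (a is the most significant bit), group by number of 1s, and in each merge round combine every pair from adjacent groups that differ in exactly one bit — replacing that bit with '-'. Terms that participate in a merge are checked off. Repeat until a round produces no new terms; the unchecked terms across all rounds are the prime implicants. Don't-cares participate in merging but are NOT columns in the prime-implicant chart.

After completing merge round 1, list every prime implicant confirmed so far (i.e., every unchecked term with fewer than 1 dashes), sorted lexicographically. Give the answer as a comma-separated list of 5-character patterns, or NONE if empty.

NONE

Round 0: 00000✓ 00001✓ 00010✓ 00101✓ 00111✓ 01000✓ 01001✓ 01011✓ 01100✓ 01101✓ 01110✓ 10000✓ 10001✓ 10010✓ 10011✓ 10100✓ 10110✓ 10111✓ 11000✓ 11001✓ 11010✓ 11011✓ 11100✓ 11101✓
Round 1: -0000✓ -0001✓ -0010✓ -0111 -1000✓ -1001✓ -1011✓ -1100✓ -1101✓ 0-000✓ 0-001✓ 0-101✓ 00-01✓ 000-0✓ 0000-✓ 001-1 01-00✓ 01-01✓ 010-1✓ 0100-✓ 011-0 0110-✓ 1-000✓ 1-001✓ 1-010✓ 1-011✓ 1-100✓ 10-00✓ 10-10✓ 10-11✓ 100-0✓ 100-1✓ 1000-✓ 1001-✓ 101-0✓ 1011-✓ 11-00✓ 11-01✓ 110-0✓ 110-1✓ 1100-✓ 1101-✓ 1110-✓
Round 2: --000✓ --001✓ -00-0 -000-✓ -1-00✓ -1-01✓ -10-1 -100-✓ -110-✓ 0--01 0-00-✓ 01-0-✓ 1--00 1-0-0✓ 1-0-1✓ 1-00-✓ 1-01-✓ 10--0 10-1- 100--✓ 11-0-✓ 110--✓
Round 3: --00- -1-0- 1-0--
PIs = {--00-, -00-0, -0111, -1-0-, -10-1, 0--01, 001-1, 011-0, 1--00, 1-0--, 10--0, 10-1-}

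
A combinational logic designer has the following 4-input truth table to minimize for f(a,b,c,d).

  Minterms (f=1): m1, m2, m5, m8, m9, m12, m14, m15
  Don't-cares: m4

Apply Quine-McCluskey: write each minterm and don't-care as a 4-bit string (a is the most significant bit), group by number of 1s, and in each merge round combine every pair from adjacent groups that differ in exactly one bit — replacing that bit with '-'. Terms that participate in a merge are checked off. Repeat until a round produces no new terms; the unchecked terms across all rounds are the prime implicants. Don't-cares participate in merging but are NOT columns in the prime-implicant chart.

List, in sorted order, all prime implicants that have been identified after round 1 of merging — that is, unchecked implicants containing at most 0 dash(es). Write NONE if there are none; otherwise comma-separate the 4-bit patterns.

size-2^0 implicants → 0001(✓)  0010  0100(✓)  0101(✓)  1000(✓)  1001(✓)  1100(✓)  1110(✓)  1111(✓)
size-2^1 implicants → -001  -100  0-01  010-  1-00  100-  11-0  111-
Unchecked terms (primes): -001, -100, 0-01, 0010, 010-, 1-00, 100-, 11-0, 111-

0010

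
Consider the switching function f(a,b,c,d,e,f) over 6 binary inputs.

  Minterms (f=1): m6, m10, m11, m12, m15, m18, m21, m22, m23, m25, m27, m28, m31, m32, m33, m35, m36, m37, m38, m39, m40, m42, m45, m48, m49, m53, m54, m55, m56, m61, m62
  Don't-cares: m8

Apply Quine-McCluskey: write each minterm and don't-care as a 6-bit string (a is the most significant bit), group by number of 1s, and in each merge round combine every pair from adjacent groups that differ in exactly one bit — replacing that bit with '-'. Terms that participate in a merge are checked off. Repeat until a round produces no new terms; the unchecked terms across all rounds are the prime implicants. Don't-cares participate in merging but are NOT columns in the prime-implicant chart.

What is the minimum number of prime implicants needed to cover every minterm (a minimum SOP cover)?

Round 0: 000110✓ 001000✓ 001010✓ 001011✓ 001100✓ 001111✓ 010010✓ 010101✓ 010110✓ 010111✓ 011001✓ 011011✓ 011100✓ 011111✓ 100000✓ 100001✓ 100011✓ 100100✓ 100101✓ 100110✓ 100111✓ 101000✓ 101010✓ 101101✓ 110000✓ 110001✓ 110101✓ 110110✓ 110111✓ 111000✓ 111101✓ 111110✓
Round 1: -00110✓ -01000✓ -01010✓ -10101✓ -10110✓ -10111✓ 0-0110✓ 0-1011✓ 0-1100 0-1111✓ 001-00 001-11✓ 0010-0✓ 00101- 01-111 010-10 0101-1✓ 01011-✓ 011-11✓ 0110-1 1-0000✓ 1-0001✓ 1-0101✓ 1-0110✓ 1-0111✓ 1-1000✓ 1-1101✓ 10-000✓ 10-101✓ 100-00✓ 100-01✓ 100-11✓ 1000-1✓ 10000-✓ 1001-0✓ 1001-1✓ 10010-✓ 10011-✓ 1010-0✓ 11-000✓ 11-101✓ 11-110 110-01✓ 11000-✓ 1101-1✓ 11011-✓
Round 2: --0110 -010-0 -101-1 -1011- 0-1-11 1--000 1--101 1-0-01 1-000- 1-01-1 1-011- 100--1 100-0- 1001--
PIs = {--0110, -010-0, -101-1, -1011-, 0-1-11, 0-1100, 001-00, 00101-, 01-111, 010-10, 0110-1, 1--000, 1--101, 1-0-01, 1-000-, 1-01-1, 1-011-, 100--1, 100-0-, 1001--, 11-110}
Coverage chart:
  m6: --0110 ←essential
  m10: -010-0,00101-
  m11: 0-1-11,00101-
  m12: 0-1100,001-00
  m15: 0-1-11 ←essential
  m18: 010-10 ←essential
  m21: -101-1 ←essential
  m22: --0110,-1011-,010-10
  m23: -101-1,-1011-,01-111
  m25: 0110-1 ←essential
  m27: 0-1-11,0110-1
  m28: 0-1100 ←essential
  m31: 0-1-11,01-111
  m32: 1--000,1-000-,100-0-
  m33: 1-0-01,1-000-,100--1,100-0-
  m35: 100--1 ←essential
  m36: 100-0-,1001--
  m37: 1--101,1-0-01,1-01-1,100--1,100-0-,1001--
  m38: --0110,1-011-,1001--
  m39: 1-01-1,1-011-,100--1,1001--
  m40: -010-0,1--000
  m42: -010-0 ←essential
  m45: 1--101 ←essential
  m48: 1--000,1-000-
  m49: 1-0-01,1-000-
  m53: -101-1,1--101,1-0-01,1-01-1
  m54: --0110,-1011-,1-011-,11-110
  m55: -101-1,-1011-,1-01-1,1-011-
  m56: 1--000 ←essential
  m61: 1--101 ←essential
  m62: 11-110 ←essential
Essential: --0110, -010-0, -101-1, 0-1-11, 0-1100, 010-10, 0110-1, 1--000, 1--101, 100--1, 11-110
Petrick residual → 1-0-01, 100-0-
Min cover (13 terms): c'def' + b'cd'f' + bc'df + a'cef + a'cde'f' + a'bc'ef' + a'bcd'f + ad'e'f' + ade'f + ac'e'f + ab'c'f + ab'c'e' + abdef'

13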